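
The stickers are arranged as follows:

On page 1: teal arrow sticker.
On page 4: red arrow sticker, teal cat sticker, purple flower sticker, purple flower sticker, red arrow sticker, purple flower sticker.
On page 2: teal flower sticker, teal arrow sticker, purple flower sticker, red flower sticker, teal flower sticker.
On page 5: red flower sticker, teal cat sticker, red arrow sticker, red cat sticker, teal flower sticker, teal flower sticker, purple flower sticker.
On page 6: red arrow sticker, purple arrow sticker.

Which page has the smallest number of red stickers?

page 1

Counts by page (restricted to red stickers): page 5→3, page 4→2, page 2→1, page 6→1, page 1→0.
The minimum is 0, held uniquely by page 1.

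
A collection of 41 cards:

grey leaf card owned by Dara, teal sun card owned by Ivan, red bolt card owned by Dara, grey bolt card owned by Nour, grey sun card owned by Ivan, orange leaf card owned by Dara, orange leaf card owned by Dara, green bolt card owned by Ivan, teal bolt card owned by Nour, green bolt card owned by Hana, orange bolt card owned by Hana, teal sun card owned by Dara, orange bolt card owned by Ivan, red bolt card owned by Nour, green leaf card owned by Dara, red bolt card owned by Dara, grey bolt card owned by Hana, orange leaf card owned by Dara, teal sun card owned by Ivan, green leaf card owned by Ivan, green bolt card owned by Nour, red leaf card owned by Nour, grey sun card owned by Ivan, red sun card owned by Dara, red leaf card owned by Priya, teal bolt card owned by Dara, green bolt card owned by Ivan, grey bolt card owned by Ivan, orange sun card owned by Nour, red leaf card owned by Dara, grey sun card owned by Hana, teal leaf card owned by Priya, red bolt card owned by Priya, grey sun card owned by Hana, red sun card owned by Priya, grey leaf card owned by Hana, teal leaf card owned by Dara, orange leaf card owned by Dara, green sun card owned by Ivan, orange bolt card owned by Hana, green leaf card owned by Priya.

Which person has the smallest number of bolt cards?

Priya

Counts by player (restricted to bolt cards): Nour→4, Ivan→4, Hana→4, Dara→3, Priya→1.
The minimum is 1, held uniquely by Priya.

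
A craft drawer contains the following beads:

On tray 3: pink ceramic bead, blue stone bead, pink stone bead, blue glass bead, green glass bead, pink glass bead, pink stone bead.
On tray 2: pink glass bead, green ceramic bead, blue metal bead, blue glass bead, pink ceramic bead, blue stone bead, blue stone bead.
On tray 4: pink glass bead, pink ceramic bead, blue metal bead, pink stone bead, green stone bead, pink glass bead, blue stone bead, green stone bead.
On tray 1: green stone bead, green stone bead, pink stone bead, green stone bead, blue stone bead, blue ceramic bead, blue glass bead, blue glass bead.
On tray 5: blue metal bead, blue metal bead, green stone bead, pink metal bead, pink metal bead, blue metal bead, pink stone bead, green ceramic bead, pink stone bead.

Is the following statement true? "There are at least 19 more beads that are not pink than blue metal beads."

|beads that are not pink| = 24.
|blue metal beads| = 5.
The claim requires 24 − 5 = 19 ≥ 19, which holds.

True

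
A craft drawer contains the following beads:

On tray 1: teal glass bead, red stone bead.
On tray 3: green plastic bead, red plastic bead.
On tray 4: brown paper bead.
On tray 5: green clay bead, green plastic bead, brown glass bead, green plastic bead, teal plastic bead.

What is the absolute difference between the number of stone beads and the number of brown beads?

stone beads: 1. brown beads: 2.
|1 − 2| = 2 − 1 = 1.

1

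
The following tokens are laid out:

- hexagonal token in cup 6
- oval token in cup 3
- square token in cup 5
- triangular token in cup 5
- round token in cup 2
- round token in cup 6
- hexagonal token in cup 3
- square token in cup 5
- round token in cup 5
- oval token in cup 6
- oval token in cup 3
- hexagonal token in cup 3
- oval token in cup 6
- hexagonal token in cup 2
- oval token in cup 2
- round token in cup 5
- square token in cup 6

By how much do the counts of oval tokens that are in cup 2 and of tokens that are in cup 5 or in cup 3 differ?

8

oval tokens in cup 2: 1. tokens in cup 5 or in cup 3: 9.
|1 − 9| = 9 − 1 = 8.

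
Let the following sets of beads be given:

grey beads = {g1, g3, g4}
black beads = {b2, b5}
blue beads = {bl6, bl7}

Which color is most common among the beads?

grey

Counts by color: grey 3, black 2, blue 2.
The maximum is 3, held uniquely by grey.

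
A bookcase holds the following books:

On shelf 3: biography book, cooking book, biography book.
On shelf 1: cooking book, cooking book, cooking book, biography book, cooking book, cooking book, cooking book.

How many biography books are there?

3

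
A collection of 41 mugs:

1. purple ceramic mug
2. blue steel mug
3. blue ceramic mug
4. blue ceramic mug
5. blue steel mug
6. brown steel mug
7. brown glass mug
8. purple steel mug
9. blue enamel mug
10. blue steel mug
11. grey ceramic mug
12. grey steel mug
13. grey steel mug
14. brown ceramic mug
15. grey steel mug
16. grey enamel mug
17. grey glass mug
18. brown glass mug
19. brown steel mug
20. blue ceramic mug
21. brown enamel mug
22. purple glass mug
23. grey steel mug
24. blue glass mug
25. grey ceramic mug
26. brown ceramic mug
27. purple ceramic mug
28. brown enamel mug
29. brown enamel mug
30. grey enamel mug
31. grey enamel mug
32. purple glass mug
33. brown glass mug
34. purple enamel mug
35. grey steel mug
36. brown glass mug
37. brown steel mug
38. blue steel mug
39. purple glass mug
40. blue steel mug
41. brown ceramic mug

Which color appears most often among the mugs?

brown

Counts by color: brown 13, grey 11, blue 10, purple 7.
The maximum is 13, held uniquely by brown.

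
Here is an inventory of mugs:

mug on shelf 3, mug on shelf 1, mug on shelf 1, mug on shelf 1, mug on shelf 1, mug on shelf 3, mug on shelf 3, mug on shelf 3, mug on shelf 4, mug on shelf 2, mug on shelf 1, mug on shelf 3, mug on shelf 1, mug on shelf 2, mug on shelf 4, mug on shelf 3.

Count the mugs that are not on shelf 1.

10

Total mugs: 16; with the excluded value: 6; remaining 16 − 6 = 10.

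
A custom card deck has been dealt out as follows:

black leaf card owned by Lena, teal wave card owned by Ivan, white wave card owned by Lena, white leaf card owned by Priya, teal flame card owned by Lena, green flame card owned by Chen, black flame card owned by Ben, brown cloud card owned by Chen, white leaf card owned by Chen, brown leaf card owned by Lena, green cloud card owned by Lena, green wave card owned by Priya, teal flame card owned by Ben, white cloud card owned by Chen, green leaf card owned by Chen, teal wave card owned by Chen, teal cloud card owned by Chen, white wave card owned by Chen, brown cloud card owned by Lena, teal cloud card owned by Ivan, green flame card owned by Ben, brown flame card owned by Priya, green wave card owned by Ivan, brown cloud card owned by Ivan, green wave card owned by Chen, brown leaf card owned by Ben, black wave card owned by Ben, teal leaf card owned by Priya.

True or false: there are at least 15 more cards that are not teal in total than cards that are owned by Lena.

|cards that are not teal| = 21.
|cards owned by Lena| = 6.
The claim requires 21 − 6 = 15 ≥ 15, which holds.

True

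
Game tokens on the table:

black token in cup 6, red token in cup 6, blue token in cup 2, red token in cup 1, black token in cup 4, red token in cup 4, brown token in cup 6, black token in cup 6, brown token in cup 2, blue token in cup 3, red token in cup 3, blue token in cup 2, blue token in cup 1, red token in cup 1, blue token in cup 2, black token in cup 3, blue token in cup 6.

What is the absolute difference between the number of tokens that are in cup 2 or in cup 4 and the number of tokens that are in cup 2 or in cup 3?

tokens in cup 2 or in cup 4: 6. tokens in cup 2 or in cup 3: 7.
|6 − 7| = 7 − 6 = 1.

1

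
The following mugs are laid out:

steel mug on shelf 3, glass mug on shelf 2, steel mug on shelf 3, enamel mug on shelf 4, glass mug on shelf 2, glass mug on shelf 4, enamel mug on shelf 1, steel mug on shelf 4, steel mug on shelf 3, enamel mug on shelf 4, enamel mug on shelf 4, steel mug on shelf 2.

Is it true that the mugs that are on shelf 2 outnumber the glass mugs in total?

|mugs on shelf 2| = 3.
|glass mugs| = 3.
The claim requires 3 > 3, which does not hold.

False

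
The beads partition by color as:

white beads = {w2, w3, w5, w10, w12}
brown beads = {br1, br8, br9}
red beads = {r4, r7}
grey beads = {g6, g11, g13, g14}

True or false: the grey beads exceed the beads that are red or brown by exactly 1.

grey beads: 4.
beads that are red or brown: 5.
The claim requires 4 − 5 (= -1) to equal 1, which does not hold.

False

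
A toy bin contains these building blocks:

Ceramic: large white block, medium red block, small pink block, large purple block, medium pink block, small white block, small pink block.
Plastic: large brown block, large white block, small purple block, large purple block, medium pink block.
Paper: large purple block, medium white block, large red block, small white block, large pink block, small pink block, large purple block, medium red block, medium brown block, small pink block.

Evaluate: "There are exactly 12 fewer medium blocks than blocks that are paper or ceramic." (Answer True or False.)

False

There are 6 medium blocks.
There are 17 blocks that are paper or ceramic.
The claim requires 17 − 6 (= 11) to equal 12, which does not hold.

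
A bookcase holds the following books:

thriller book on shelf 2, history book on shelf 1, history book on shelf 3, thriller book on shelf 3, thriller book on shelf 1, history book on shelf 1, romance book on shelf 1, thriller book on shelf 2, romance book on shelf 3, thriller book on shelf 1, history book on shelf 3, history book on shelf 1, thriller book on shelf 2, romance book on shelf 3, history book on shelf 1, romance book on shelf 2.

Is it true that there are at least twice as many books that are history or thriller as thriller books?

True

|books that are history or thriller| = 12.
|thriller books| = 6.
The claim requires 12 ≥ 2 × 6 = 12, which holds.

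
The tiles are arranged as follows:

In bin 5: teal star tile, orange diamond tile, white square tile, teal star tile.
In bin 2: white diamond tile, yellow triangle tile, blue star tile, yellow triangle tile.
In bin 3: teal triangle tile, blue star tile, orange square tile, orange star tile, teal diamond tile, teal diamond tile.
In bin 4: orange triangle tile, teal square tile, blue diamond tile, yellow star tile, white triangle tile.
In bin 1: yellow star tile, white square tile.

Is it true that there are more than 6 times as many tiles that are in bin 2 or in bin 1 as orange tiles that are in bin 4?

There are 6 tiles in bin 2 or in bin 1.
There is 1 orange tile in bin 4.
The claim requires 6 > 6 × 1 = 6, which does not hold.

False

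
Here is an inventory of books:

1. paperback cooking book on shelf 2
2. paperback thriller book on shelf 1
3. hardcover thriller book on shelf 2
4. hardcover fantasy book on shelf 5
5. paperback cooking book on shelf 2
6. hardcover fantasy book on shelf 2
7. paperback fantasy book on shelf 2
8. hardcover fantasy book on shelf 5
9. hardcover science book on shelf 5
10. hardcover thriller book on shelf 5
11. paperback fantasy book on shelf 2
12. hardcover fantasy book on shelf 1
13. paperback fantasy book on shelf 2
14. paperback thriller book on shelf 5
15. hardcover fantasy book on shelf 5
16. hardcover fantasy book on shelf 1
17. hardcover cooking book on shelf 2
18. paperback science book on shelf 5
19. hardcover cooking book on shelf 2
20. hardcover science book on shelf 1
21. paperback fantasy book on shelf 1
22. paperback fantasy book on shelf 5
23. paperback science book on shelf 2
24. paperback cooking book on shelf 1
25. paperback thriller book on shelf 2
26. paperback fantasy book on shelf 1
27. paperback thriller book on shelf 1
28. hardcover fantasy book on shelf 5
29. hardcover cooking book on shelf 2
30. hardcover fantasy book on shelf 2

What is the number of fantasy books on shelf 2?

5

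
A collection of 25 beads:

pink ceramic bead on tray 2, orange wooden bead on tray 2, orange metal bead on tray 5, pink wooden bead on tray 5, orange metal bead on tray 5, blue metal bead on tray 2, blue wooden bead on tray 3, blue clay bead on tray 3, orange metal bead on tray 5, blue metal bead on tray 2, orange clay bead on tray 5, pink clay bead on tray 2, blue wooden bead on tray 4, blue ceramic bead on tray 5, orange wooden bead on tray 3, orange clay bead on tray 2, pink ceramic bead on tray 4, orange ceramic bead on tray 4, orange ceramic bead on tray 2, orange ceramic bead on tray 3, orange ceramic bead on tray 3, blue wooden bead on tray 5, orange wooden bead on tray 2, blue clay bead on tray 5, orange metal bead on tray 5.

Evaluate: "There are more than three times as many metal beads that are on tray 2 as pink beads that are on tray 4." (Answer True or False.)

There are 2 metal beads on tray 2.
There is 1 pink bead on tray 4.
The claim requires 2 > 3 × 1 = 3, which does not hold.

False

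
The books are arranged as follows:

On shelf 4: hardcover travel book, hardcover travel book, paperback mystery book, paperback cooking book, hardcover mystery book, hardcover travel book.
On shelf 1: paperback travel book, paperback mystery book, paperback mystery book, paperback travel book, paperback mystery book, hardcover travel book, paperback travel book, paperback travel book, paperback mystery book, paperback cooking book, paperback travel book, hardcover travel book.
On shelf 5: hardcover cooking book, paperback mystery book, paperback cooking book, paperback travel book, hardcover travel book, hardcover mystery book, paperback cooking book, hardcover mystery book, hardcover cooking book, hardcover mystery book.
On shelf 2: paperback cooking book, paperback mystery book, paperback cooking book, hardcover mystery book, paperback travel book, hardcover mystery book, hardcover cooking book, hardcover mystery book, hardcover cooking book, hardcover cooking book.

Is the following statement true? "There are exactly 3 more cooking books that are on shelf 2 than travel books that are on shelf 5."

True

cooking books on shelf 2: 5.
travel books on shelf 5: 2.
The claim requires 5 − 2 (= 3) to equal 3, which holds.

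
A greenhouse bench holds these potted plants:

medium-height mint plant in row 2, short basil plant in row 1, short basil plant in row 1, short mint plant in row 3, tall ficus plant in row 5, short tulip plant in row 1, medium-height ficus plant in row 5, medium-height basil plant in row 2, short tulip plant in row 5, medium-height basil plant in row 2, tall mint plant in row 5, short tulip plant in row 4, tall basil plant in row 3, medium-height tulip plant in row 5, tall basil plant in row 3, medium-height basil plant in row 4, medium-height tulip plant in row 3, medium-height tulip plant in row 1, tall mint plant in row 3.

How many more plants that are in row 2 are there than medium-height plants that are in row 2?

plants in row 2: 3.
medium-height plants in row 2: 3.
3 − 3 = 0.

0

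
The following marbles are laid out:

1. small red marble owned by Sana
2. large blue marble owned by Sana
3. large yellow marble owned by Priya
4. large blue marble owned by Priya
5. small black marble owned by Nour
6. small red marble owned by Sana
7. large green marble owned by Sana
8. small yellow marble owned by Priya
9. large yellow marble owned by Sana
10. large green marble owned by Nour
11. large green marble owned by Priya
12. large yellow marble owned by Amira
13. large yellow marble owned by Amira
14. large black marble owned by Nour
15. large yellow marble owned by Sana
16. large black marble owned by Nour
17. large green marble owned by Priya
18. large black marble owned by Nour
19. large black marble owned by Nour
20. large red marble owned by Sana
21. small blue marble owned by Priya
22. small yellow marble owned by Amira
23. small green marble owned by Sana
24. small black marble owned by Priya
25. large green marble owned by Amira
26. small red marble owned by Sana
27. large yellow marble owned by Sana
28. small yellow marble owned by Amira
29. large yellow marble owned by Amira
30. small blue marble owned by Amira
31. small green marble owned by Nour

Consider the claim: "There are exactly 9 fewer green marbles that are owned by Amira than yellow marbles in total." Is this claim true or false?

True

green marbles owned by Amira: 1.
yellow marbles: 10.
The claim requires 10 − 1 (= 9) to equal 9, which holds.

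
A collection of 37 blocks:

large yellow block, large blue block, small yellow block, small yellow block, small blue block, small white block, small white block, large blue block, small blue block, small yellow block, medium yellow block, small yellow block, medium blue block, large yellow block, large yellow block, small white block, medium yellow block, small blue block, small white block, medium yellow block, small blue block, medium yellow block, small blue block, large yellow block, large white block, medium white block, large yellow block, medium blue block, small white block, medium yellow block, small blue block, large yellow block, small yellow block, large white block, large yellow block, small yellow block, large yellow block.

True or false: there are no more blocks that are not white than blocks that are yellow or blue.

True

blocks that are not white: 29.
blocks that are yellow or blue: 29.
The claim requires 29 ≤ 29, which holds.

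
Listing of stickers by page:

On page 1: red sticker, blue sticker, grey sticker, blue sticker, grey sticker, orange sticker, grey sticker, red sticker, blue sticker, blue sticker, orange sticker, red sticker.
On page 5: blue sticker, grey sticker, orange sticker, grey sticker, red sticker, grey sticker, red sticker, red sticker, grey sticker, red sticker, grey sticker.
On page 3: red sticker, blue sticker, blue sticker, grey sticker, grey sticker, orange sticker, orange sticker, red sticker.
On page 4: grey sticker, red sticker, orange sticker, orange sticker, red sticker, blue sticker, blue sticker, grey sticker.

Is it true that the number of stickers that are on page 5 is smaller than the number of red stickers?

False

There are 11 stickers on page 5.
There are 11 red stickers.
The claim requires 11 < 11, which does not hold.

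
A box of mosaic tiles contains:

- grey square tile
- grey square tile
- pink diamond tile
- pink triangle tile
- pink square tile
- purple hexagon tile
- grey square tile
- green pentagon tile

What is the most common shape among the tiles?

square

Counts by shape: square 4, pentagon 1, hexagon 1, diamond 1, triangle 1.
The maximum is 4, held uniquely by square.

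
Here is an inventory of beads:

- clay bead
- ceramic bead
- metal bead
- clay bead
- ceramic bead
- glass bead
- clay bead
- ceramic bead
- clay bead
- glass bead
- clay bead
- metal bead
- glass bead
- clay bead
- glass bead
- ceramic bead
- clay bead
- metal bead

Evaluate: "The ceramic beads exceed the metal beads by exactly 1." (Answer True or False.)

True

There are 4 ceramic beads.
There are 3 metal beads.
The claim requires 4 − 3 (= 1) to equal 1, which holds.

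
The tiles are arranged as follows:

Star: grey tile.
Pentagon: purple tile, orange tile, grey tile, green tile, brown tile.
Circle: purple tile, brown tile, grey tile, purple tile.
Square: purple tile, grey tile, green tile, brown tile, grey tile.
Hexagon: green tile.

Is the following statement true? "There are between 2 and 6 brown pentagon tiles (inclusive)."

|brown pentagon tiles| = 1.
The claim requires 2 ≤ 1 ≤ 6, which does not hold.

False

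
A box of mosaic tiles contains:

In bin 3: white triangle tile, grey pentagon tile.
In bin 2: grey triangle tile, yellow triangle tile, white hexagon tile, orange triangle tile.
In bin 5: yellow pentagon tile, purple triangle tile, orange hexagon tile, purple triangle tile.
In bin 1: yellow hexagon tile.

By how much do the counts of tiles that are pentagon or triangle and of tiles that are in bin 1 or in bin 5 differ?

tiles that are pentagon or triangle: 8. tiles in bin 1 or in bin 5: 5.
|8 − 5| = 8 − 5 = 3.

3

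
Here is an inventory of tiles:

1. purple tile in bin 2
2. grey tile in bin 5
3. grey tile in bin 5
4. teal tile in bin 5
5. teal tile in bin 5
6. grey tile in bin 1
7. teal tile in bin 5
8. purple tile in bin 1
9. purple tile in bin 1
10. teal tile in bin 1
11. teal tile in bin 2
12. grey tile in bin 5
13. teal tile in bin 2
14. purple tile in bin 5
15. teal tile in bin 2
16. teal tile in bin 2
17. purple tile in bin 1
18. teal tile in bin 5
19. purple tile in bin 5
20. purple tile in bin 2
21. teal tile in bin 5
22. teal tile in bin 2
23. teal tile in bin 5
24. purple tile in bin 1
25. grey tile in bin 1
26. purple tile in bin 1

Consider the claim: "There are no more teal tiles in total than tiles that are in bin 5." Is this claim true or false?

|teal tiles| = 12.
|tiles in bin 5| = 11.
The claim requires 12 ≤ 11, which does not hold.

False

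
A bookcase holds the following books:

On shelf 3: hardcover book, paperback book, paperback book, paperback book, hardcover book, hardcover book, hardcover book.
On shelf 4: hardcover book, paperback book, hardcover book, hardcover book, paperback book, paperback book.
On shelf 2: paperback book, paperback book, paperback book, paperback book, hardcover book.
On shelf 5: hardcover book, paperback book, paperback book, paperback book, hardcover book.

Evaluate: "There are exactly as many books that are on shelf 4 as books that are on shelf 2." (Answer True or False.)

False

|books on shelf 4| = 6.
|books on shelf 2| = 5.
The claim requires 6 = 5, which does not hold.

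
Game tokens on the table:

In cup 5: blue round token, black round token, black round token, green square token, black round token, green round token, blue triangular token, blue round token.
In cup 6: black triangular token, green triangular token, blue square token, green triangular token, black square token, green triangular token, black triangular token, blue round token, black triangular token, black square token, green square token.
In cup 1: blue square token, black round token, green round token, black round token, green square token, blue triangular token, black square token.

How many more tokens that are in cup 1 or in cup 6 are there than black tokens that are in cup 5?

15

tokens in cup 1 or in cup 6: 18.
black tokens in cup 5: 3.
18 − 3 = 15.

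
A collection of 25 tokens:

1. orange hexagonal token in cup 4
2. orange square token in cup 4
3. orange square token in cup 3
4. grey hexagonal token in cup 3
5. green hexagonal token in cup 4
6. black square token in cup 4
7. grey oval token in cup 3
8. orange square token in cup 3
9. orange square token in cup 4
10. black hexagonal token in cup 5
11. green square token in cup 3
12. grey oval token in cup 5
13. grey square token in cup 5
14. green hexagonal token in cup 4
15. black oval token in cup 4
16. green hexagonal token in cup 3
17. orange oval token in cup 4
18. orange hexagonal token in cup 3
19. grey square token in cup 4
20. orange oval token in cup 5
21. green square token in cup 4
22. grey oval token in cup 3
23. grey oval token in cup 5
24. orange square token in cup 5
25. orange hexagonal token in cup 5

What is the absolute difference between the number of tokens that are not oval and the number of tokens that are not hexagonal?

tokens that are not oval: 18. tokens that are not hexagonal: 17.
|18 − 17| = 18 − 17 = 1.

1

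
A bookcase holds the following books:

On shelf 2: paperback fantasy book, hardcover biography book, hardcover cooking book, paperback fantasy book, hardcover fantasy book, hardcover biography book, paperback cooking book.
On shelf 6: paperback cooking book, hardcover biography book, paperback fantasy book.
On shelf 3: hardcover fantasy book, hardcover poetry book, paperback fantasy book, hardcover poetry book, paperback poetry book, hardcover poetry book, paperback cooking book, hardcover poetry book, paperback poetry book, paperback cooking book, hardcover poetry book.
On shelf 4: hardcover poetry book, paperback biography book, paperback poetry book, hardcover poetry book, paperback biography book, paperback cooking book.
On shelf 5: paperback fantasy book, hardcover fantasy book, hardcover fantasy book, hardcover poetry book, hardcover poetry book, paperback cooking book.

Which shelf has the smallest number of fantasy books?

Counts by shelf (restricted to fantasy books): shelf 2→3, shelf 5→3, shelf 3→2, shelf 6→1, shelf 4→0.
The minimum is 0, held uniquely by shelf 4.

shelf 4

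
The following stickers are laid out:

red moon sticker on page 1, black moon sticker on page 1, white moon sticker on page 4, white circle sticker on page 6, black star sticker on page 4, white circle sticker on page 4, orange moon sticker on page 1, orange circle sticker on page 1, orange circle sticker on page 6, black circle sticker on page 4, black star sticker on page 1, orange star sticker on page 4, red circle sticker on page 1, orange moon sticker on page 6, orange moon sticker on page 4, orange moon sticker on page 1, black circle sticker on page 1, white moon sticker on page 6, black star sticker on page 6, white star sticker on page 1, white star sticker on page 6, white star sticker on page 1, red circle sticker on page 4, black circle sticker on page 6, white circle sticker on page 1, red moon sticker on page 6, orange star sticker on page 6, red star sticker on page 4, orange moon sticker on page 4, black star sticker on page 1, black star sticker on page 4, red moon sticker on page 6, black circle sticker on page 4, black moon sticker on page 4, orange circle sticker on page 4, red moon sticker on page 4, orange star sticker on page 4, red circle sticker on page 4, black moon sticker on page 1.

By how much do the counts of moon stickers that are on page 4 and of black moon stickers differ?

moon stickers on page 4: 5. black moon stickers: 3.
|5 − 3| = 5 − 3 = 2.

2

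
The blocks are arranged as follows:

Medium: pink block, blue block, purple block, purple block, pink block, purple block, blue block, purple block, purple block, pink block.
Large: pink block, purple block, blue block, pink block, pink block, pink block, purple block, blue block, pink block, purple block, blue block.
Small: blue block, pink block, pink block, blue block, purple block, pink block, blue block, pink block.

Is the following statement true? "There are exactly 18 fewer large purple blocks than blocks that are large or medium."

True

|large purple blocks| = 3.
|blocks that are large or medium| = 21.
The claim requires 21 − 3 (= 18) to equal 18, which holds.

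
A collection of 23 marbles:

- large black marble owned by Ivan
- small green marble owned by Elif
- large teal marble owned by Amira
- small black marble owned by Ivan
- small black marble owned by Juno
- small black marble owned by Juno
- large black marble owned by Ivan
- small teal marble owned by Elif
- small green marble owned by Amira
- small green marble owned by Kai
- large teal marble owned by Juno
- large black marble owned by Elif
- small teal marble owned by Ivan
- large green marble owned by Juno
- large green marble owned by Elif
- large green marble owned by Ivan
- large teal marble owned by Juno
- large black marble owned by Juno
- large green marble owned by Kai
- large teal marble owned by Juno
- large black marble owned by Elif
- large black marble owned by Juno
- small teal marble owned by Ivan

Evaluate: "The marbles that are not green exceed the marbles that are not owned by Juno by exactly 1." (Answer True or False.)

True

There are 16 marbles that are not green.
Count of marbles that are not owned by Juno: 15.
The claim requires 16 − 15 (= 1) to equal 1, which holds.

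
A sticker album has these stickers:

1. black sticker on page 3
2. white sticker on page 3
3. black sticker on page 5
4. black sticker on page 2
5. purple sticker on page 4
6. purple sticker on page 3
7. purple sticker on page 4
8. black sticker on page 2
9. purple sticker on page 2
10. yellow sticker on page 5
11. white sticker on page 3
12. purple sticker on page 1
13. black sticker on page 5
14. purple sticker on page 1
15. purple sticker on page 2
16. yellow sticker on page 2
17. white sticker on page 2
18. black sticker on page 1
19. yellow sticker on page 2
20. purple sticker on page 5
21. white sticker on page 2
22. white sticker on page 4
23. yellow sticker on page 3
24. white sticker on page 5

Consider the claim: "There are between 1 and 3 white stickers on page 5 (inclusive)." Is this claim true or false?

There is 1 white sticker on page 5.
The claim requires 1 ≤ 1 ≤ 3, which holds.

True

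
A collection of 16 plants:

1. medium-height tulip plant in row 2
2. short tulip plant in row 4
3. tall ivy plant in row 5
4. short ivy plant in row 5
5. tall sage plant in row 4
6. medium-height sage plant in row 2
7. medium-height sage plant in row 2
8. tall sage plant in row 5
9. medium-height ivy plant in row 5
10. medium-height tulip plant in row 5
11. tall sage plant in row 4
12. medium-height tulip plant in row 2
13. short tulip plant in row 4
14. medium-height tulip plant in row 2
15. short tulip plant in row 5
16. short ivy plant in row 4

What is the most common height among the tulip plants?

medium-height

Counts by height (restricted to tulip plants): medium-height 4, short 3.
The maximum is 4, held uniquely by medium-height.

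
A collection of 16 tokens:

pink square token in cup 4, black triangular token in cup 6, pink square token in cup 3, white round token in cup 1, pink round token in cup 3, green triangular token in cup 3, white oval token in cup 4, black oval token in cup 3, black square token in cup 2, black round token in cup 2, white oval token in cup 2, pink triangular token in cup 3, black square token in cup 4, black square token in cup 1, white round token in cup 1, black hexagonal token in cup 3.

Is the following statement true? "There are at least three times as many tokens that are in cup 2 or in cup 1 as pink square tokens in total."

True

|tokens in cup 2 or in cup 1| = 6.
|pink square tokens| = 2.
The claim requires 6 ≥ 3 × 2 = 6, which holds.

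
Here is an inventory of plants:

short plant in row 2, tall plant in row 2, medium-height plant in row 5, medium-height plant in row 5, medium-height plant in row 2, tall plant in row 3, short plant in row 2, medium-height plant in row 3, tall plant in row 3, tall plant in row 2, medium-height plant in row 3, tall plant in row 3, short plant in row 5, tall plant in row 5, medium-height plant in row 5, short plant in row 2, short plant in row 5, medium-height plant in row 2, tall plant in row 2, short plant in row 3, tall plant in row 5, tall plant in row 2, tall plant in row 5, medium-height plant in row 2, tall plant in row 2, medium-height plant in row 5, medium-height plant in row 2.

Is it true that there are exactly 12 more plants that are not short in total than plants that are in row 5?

True

plants that are not short: 21.
plants in row 5: 9.
The claim requires 21 − 9 (= 12) to equal 12, which holds.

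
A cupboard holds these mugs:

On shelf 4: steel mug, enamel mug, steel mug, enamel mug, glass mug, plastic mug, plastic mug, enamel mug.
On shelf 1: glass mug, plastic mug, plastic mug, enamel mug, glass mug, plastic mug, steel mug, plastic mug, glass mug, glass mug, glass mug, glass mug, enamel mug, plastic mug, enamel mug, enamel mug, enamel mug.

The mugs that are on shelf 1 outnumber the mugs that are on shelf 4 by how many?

mugs on shelf 1: 17.
mugs on shelf 4: 8.
17 − 8 = 9.

9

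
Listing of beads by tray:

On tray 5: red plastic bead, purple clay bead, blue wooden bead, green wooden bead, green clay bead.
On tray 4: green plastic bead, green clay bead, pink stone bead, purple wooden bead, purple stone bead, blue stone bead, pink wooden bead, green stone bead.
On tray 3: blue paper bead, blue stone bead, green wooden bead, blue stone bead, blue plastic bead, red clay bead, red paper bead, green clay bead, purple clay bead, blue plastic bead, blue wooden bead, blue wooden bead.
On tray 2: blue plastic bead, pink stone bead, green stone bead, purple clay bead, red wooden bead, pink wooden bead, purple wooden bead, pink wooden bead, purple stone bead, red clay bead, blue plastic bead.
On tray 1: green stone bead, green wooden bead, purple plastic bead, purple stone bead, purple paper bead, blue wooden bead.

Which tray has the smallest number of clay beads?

tray 1

Counts by tray (restricted to clay beads): tray 3→3, tray 5→2, tray 2→2, tray 4→1, tray 1→0.
The minimum is 0, held uniquely by tray 1.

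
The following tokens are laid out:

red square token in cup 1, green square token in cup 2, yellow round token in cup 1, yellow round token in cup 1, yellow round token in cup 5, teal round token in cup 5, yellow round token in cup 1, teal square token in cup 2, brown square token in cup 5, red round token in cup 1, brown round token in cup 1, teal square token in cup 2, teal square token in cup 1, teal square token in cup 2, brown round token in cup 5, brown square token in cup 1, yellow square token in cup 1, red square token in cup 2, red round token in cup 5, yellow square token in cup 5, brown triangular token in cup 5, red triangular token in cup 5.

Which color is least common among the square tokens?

Counts by color (restricted to square tokens): teal 4, brown 2, red 2, yellow 2, green 1.
The minimum is 1, held uniquely by green.

green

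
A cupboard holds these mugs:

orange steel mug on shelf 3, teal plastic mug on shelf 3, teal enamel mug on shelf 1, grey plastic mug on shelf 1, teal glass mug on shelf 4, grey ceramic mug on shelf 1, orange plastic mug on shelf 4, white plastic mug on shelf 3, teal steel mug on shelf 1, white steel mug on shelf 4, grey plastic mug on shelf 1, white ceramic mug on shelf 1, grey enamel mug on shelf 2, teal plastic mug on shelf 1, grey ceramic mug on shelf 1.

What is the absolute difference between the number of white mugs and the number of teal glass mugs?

white mugs: 3. teal glass mugs: 1.
|3 − 1| = 3 − 1 = 2.

2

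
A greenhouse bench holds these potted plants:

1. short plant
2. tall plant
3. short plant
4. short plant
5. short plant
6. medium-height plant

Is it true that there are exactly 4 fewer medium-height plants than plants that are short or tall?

medium-height plants: 1.
plants that are short or tall: 5.
The claim requires 5 − 1 (= 4) to equal 4, which holds.

True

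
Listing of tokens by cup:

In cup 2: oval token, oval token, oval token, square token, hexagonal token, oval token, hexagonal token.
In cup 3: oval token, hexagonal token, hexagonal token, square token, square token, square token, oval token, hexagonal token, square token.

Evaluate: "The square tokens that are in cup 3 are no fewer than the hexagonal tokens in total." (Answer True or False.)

False

square tokens in cup 3: 4.
hexagonal tokens: 5.
The claim requires 4 ≥ 5, which does not hold.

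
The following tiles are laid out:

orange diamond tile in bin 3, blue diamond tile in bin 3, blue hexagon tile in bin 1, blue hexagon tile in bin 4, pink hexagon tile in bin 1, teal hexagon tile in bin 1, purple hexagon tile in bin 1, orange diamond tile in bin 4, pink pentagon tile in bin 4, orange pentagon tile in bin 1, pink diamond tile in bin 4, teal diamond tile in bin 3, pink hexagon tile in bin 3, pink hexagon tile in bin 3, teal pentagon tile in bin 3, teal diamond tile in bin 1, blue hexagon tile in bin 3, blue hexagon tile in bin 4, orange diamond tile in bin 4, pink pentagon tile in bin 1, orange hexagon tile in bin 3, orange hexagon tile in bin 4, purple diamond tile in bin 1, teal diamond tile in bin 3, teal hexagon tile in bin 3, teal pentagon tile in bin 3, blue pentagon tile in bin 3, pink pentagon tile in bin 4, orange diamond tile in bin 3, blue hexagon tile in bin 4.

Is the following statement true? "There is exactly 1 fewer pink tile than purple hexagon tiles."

There are 7 pink tiles.
There is 1 purple hexagon tile.
The claim requires 1 − 7 (= -6) to equal 1, which does not hold.

False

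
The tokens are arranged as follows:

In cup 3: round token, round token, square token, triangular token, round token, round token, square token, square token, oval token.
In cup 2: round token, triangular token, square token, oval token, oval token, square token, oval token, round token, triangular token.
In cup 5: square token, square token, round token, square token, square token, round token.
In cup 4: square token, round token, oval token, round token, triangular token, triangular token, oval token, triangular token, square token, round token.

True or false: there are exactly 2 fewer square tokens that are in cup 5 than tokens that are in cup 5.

True

|square tokens in cup 5| = 4.
|tokens in cup 5| = 6.
The claim requires 6 − 4 (= 2) to equal 2, which holds.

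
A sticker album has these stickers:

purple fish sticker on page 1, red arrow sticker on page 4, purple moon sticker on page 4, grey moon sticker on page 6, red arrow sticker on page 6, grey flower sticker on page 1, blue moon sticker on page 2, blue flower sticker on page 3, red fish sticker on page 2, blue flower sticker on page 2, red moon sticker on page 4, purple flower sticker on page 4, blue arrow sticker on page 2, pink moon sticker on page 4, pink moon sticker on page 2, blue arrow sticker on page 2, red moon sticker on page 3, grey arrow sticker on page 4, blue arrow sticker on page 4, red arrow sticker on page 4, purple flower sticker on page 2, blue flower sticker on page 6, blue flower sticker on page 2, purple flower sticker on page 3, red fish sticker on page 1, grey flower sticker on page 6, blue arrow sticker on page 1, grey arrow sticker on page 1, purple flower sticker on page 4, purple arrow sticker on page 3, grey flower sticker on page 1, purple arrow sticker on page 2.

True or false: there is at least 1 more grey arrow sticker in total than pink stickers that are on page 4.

True

There are 2 grey arrow stickers.
There is 1 pink sticker on page 4.
The claim requires 2 − 1 = 1 ≥ 1, which holds.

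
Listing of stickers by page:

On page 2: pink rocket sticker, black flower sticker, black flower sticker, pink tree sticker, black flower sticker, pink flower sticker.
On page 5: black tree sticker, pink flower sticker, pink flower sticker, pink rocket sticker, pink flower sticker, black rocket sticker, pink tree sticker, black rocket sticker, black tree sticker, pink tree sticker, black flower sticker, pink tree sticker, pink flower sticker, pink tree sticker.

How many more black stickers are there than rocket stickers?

4

black stickers: 8.
rocket stickers: 4.
8 − 4 = 4.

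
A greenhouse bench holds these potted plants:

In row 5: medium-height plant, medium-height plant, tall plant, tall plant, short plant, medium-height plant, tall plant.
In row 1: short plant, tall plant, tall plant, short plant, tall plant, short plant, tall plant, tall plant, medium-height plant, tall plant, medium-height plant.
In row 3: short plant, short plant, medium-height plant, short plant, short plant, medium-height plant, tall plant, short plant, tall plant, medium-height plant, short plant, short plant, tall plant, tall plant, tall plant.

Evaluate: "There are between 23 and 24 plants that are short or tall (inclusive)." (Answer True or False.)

False

plants that are short or tall: 25.
The claim requires 23 ≤ 25 ≤ 24, which does not hold.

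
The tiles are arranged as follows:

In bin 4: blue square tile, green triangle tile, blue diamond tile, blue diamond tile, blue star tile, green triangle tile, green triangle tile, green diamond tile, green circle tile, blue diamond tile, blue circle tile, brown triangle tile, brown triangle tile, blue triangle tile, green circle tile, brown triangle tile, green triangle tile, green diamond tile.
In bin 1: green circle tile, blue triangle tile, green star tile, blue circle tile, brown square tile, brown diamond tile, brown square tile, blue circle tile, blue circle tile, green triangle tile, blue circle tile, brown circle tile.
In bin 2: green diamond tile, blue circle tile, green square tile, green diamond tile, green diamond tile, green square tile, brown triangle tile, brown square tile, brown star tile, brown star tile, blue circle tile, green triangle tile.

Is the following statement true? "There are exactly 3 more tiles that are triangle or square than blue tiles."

|tiles that are triangle or square| = 18.
|blue tiles| = 14.
The claim requires 18 − 14 (= 4) to equal 3, which does not hold.

False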